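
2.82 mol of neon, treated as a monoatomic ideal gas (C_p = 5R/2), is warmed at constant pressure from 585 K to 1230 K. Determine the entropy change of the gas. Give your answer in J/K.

ΔS = 43.6 J/K

At constant pressure, ΔS = nC_p ln(T₂/T₁) with C_p = 5R/2 = 20.79 J mol⁻¹ K⁻¹.
ΔS = 2.82 × 20.79 × ln(1230/585) = 43.6 J/K.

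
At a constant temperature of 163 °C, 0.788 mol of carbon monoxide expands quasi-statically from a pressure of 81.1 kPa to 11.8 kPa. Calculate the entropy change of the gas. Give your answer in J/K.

For an isothermal ideal gas ΔS_gas = nR ln(P₁/P₂) = 0.788 × 8.314 × ln(81.1/11.8) = 12.6 J/K.

ΔS_gas = 12.6 J/K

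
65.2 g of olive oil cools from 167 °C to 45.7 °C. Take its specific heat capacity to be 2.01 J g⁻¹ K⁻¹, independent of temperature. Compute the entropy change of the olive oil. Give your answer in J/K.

In kelvin: T₁ = 440.15 K, T₂ = 318.85 K. ΔS = ∫dQ_rev/T = m c ln(T₂/T₁) = 65.2 × 2.01 × ln(318.85/440.15) = -42.3 J/K.

ΔS = -42.3 J/K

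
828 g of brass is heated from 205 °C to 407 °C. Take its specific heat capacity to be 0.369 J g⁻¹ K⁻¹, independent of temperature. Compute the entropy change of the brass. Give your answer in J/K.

In kelvin: T₁ = 478.15 K, T₂ = 680.15 K. ΔS = ∫dQ_rev/T = m c ln(T₂/T₁) = 828 × 0.369 × ln(680.15/478.15) = 108 J/K.

ΔS = 108 J/K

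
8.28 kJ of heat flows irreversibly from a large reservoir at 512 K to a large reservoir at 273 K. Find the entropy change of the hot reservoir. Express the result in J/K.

The hot reservoir loses heat Q, so ΔS_hot = −Q/T_H = −8280/512 = -16.2 J/K.

ΔS_hot = -16.2 J/K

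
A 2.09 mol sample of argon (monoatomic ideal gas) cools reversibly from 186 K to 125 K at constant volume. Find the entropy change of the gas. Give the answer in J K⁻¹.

ΔS = -10.4 J/K

At constant volume, ΔS = nC_V ln(T₂/T₁) with C_V = 3R/2 = 12.47 J mol⁻¹ K⁻¹.
ΔS = 2.09 × 12.47 × ln(125/186) = -10.4 J/K.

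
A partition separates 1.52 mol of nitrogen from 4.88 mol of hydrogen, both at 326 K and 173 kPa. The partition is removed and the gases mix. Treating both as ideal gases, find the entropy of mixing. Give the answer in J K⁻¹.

Mole fractions: x_A = 1.52/6.4 = 0.237, x_B = 0.762.
ΔS_mix = −R(n_A ln x_A + n_B ln x_B) = −8.314 × (1.52 ln 0.237 + 4.88 ln 0.762) = 29.2 J/K.

ΔS_mix = 29.2 J/K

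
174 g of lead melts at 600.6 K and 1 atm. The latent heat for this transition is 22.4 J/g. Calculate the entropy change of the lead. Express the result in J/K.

Heat absorbed by the substance: Q = mL = 174 × 22.4 = 3897.6 J.
At constant T, ΔS = Q_rev/T = 3897.6 / 600.6 = 6.49 J/K.

ΔS = 6.49 J/K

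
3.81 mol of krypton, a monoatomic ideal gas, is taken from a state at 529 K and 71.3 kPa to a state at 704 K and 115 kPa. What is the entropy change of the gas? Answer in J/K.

ΔS = 7.49 J/K

ΔS = nC_p ln(T₂/T₁) − nR ln(P₂/P₁), with C_p = 5R/2 = 20.79 J mol⁻¹ K⁻¹ for a monoatomic ideal gas.
ΔS = 3.81 × [20.79 × ln(704/529) − 8.314 × ln(115/71.3)] = 7.49 J/K.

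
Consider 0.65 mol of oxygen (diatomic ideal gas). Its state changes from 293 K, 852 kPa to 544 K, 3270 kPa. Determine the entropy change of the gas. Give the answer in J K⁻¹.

ΔS = nC_p ln(T₂/T₁) − nR ln(P₂/P₁), with C_p = 7R/2 = 29.1 J mol⁻¹ K⁻¹ for a diatomic ideal gas.
ΔS = 0.65 × [29.1 × ln(544/293) − 8.314 × ln(3270/852)] = 4.44 J/K.

ΔS = 4.44 J/K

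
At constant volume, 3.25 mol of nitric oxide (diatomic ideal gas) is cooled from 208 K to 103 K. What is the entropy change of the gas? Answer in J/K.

ΔS = -47.5 J/K

At constant volume, ΔS = nC_V ln(T₂/T₁) with C_V = 5R/2 = 20.79 J mol⁻¹ K⁻¹.
ΔS = 3.25 × 20.79 × ln(103/208) = -47.5 J/K.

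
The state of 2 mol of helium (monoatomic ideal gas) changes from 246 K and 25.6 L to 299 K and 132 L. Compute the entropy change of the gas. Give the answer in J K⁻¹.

ΔS = 32.1 J/K

Entropy is a state function: ΔS = nC_V ln(T₂/T₁) + nR ln(V₂/V₁), with C_V = 3R/2 = 12.47 J mol⁻¹ K⁻¹ for a monoatomic ideal gas.
ΔS = 2 × [12.47 × ln(299/246) + 8.314 × ln(132/25.6)] = 32.1 J/K.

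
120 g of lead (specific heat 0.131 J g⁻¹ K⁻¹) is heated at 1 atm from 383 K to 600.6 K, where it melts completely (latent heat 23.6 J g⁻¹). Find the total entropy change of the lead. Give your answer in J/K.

ΔS = 11.8 J/K

Warming step: ΔS₁ = m c ln(T_tr/T_i) = 120 × 0.131 × ln(600.6/383) = 7.072 J/K.
Phase change: ΔS₂ = +mL/T_tr = 120 × 23.6 / 600.6 = 4.715 J/K.
ΔS_total = (7.072) + (4.715) = 11.8 J/K.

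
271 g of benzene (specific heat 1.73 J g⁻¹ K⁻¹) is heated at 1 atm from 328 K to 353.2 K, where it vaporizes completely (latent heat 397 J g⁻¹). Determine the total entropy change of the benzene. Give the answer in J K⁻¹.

Warming step: ΔS₁ = m c ln(T_tr/T_i) = 271 × 1.73 × ln(353.2/328) = 34.7 J/K.
Phase change: ΔS₂ = +mL/T_tr = 271 × 397 / 353.2 = 304.6 J/K.
ΔS_total = (34.7) + (304.6) = 339 J/K.

ΔS = 339 J/K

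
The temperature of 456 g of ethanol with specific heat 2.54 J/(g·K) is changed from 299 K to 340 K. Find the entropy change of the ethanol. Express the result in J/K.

ΔS = ∫dQ_rev/T = m c ln(T₂/T₁) = 456 × 2.54 × ln(340/299) = 149 J/K.

ΔS = 149 J/K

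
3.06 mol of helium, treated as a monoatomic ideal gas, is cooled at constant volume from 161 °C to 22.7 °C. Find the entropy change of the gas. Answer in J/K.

ΔS = -14.6 J/K

In kelvin: T₁ = 434.15 K, T₂ = 295.85 K. At constant volume, ΔS = nC_V ln(T₂/T₁) with C_V = 3R/2 = 12.47 J mol⁻¹ K⁻¹.
ΔS = 3.06 × 12.47 × ln(295.85/434.15) = -14.6 J/K.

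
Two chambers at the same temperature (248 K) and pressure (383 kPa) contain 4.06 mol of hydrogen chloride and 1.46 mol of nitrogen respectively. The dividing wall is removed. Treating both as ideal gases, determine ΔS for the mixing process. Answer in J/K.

Mole fractions: x_A = 4.06/5.52 = 0.736, x_B = 0.264.
ΔS_mix = −R(n_A ln x_A + n_B ln x_B) = −8.314 × (4.06 ln 0.736 + 1.46 ln 0.264) = 26.5 J/K.

ΔS_mix = 26.5 J/K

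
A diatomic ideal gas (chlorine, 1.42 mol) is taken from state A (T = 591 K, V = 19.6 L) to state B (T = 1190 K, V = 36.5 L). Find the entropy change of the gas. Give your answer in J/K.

Entropy is a state function: ΔS = nC_V ln(T₂/T₁) + nR ln(V₂/V₁), with C_V = 5R/2 = 20.79 J mol⁻¹ K⁻¹ for a diatomic ideal gas.
ΔS = 1.42 × [20.79 × ln(1190/591) + 8.314 × ln(36.5/19.6)] = 28 J/K.

ΔS = 28 J/K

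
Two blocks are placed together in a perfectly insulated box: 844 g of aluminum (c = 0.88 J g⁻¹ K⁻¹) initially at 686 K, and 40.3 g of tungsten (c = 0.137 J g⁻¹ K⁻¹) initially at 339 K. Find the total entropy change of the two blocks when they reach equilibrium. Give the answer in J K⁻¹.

ΔS_total = 1.09 J/K

Energy balance: T_f = (m₁c₁T₁ + m₂c₂T₂)/(m₁c₁ + m₂c₂) = 683.44 K.
ΔS₁ = m₁c₁ ln(T_f/T₁) = 742.72 × ln(683.44/686) = -2.777 J/K.
ΔS₂ = m₂c₂ ln(T_f/T₂) = 5.5211 × ln(683.44/339) = 3.871 J/K.
ΔS_total = -2.777 + 3.871 = 1.09 J/K.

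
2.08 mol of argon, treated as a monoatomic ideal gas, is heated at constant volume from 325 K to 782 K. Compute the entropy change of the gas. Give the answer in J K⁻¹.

At constant volume, ΔS = nC_V ln(T₂/T₁) with C_V = 3R/2 = 12.47 J mol⁻¹ K⁻¹.
ΔS = 2.08 × 12.47 × ln(782/325) = 22.8 J/K.

ΔS = 22.8 J/K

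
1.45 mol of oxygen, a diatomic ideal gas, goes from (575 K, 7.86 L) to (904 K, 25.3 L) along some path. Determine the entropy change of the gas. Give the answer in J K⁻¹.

ΔS = 27.7 J/K

Entropy is a state function: ΔS = nC_V ln(T₂/T₁) + nR ln(V₂/V₁), with C_V = 5R/2 = 20.79 J mol⁻¹ K⁻¹ for a diatomic ideal gas.
ΔS = 1.45 × [20.79 × ln(904/575) + 8.314 × ln(25.3/7.86)] = 27.7 J/K.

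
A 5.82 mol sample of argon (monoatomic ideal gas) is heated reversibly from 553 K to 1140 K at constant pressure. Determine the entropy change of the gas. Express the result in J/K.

ΔS = 87.5 J/K

At constant pressure, ΔS = nC_p ln(T₂/T₁) with C_p = 5R/2 = 20.79 J mol⁻¹ K⁻¹.
ΔS = 5.82 × 20.79 × ln(1140/553) = 87.5 J/K.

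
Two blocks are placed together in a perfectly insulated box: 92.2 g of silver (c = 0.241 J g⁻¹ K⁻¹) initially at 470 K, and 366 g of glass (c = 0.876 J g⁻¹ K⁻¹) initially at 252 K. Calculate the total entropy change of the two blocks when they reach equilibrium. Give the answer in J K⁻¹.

Energy balance: T_f = (m₁c₁T₁ + m₂c₂T₂)/(m₁c₁ + m₂c₂) = 266.13 K.
ΔS₁ = m₁c₁ ln(T_f/T₁) = 22.2202 × ln(266.13/470) = -12.64 J/K.
ΔS₂ = m₂c₂ ln(T_f/T₂) = 320.616 × ln(266.13/252) = 17.49 J/K.
ΔS_total = -12.64 + 17.49 = 4.85 J/K.

ΔS_total = 4.85 J/K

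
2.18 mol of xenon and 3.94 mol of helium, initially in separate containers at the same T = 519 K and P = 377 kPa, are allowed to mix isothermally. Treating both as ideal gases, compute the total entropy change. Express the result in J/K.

Mole fractions: x_A = 2.18/6.12 = 0.356, x_B = 0.644.
ΔS_mix = −R(n_A ln x_A + n_B ln x_B) = −8.314 × (2.18 ln 0.356 + 3.94 ln 0.644) = 33.1 J/K.

ΔS_mix = 33.1 J/K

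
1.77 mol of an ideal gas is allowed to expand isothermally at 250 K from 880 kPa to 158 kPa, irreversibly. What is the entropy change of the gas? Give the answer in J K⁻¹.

Entropy is a state function, so ΔS_gas depends only on the end states.
For an isothermal ideal gas ΔS_gas = nR ln(P₁/P₂) = 1.77 × 8.314 × ln(880/158) = 25.3 J/K.

ΔS_gas = 25.3 J/K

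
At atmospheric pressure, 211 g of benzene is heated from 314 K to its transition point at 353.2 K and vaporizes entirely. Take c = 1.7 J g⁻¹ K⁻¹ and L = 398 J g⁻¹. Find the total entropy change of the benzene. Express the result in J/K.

ΔS = 280 J/K

Warming step: ΔS₁ = m c ln(T_tr/T_i) = 211 × 1.7 × ln(353.2/314) = 42.2 J/K.
Phase change: ΔS₂ = +mL/T_tr = 211 × 398 / 353.2 = 237.8 J/K.
ΔS_total = (42.2) + (237.8) = 280 J/K.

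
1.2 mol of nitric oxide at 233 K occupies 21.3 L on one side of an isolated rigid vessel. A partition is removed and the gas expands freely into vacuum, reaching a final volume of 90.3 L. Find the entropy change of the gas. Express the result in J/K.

No heat is exchanged and no work is done, so the ideal-gas temperature stays constant.
Entropy is a state function; using a reversible isothermal path, ΔS_gas = nR ln(V₂/V₁) = 1.2 × 8.314 × ln(90.3/21.3) = 14.4 J/K.

ΔS_gas = 14.4 J/K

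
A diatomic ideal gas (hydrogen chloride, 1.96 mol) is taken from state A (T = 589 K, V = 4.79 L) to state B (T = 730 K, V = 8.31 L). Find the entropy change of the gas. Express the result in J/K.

Entropy is a state function: ΔS = nC_V ln(T₂/T₁) + nR ln(V₂/V₁), with C_V = 5R/2 = 20.79 J mol⁻¹ K⁻¹ for a diatomic ideal gas.
ΔS = 1.96 × [20.79 × ln(730/589) + 8.314 × ln(8.31/4.79)] = 17.7 J/K.

ΔS = 17.7 J/K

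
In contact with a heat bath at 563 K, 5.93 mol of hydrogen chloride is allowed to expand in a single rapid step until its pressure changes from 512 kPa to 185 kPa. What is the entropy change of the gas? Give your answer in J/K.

ΔS_gas = 50.2 J/K

Entropy is a state function, so ΔS_gas depends only on the end states.
For an isothermal ideal gas ΔS_gas = nR ln(P₁/P₂) = 5.93 × 8.314 × ln(512/185) = 50.2 J/K.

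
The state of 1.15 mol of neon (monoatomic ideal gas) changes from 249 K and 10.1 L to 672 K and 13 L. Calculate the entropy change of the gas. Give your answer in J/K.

ΔS = 16.7 J/K

Entropy is a state function: ΔS = nC_V ln(T₂/T₁) + nR ln(V₂/V₁), with C_V = 3R/2 = 12.47 J mol⁻¹ K⁻¹ for a monoatomic ideal gas.
ΔS = 1.15 × [12.47 × ln(672/249) + 8.314 × ln(13/10.1)] = 16.7 J/K.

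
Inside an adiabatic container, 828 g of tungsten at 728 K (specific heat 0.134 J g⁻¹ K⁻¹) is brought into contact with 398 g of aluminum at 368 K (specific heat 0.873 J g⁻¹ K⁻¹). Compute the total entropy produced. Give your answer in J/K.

Energy balance: T_f = (m₁c₁T₁ + m₂c₂T₂)/(m₁c₁ + m₂c₂) = 455.13 K.
ΔS₁ = m₁c₁ ln(T_f/T₁) = 110.952 × ln(455.13/728) = -52.12 J/K.
ΔS₂ = m₂c₂ ln(T_f/T₂) = 347.454 × ln(455.13/368) = 73.84 J/K.
ΔS_total = -52.12 + 73.84 = 21.7 J/K.

ΔS_total = 21.7 J/K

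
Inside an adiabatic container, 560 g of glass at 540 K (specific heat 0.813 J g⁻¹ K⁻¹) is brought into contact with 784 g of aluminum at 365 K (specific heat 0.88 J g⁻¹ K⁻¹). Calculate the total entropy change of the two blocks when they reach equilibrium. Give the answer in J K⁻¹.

ΔS_total = 21.5 J/K

Energy balance: T_f = (m₁c₁T₁ + m₂c₂T₂)/(m₁c₁ + m₂c₂) = 434.57 K.
ΔS₁ = m₁c₁ ln(T_f/T₁) = 455.28 × ln(434.57/540) = -98.89 J/K.
ΔS₂ = m₂c₂ ln(T_f/T₂) = 689.92 × ln(434.57/365) = 120.4 J/K.
ΔS_total = -98.89 + 120.4 = 21.5 J/K.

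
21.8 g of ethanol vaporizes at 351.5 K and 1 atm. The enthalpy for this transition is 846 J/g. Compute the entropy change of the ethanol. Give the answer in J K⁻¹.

ΔS = 52.5 J/K

Heat absorbed by the substance: Q = mL = 21.8 × 846 = 18442.8 J.
At constant T, ΔS = Q_rev/T = 18442.8 / 351.5 = 52.5 J/K.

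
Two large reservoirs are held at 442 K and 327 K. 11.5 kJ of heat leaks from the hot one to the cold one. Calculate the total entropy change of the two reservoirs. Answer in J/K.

ΔS_hot = −Q/T_H = −11500/442 = -26.02 J/K and ΔS_cold = +Q/T_C = 11500/327 = 35.17 J/K.
ΔS_total = -26.02 + 35.17 = 9.15 J/K, positive as the second law requires.

ΔS_total = 9.15 J/K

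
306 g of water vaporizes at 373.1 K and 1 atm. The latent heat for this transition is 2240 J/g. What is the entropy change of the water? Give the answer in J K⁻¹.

ΔS = 1840 J/K

Heat absorbed by the substance: Q = mL = 306 × 2240 = 685440 J.
At constant T, ΔS = Q_rev/T = 685440 / 373.1 = 1840 J/K.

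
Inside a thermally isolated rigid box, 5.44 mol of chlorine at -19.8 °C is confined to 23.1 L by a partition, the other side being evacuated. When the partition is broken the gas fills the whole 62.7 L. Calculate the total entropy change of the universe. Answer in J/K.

ΔS_universe = 45.2 J/K

For an ideal gas in free expansion Q = 0 and W = 0, so T is unchanged.
Entropy is a state function; using a reversible isothermal path, ΔS_gas = nR ln(V₂/V₁) = 5.44 × 8.314 × ln(62.7/23.1) = 45.2 J/K.
The insulated surroundings exchange no heat, so ΔS_surr = 0 and ΔS_universe = ΔS_gas.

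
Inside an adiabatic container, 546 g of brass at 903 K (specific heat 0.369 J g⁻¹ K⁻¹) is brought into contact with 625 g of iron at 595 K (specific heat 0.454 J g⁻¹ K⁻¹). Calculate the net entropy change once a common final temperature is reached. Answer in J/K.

Energy balance: T_f = (m₁c₁T₁ + m₂c₂T₂)/(m₁c₁ + m₂c₂) = 722.89 K.
ΔS₁ = m₁c₁ ln(T_f/T₁) = 201.474 × ln(722.89/903) = -44.82 J/K.
ΔS₂ = m₂c₂ ln(T_f/T₂) = 283.75 × ln(722.89/595) = 55.24 J/K.
ΔS_total = -44.82 + 55.24 = 10.4 J/K.

ΔS_total = 10.4 J/K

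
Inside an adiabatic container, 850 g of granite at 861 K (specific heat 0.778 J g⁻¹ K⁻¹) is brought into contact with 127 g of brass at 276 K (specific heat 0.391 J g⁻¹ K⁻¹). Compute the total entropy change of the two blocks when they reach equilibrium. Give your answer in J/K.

Energy balance: T_f = (m₁c₁T₁ + m₂c₂T₂)/(m₁c₁ + m₂c₂) = 820.14 K.
ΔS₁ = m₁c₁ ln(T_f/T₁) = 661.3 × ln(820.14/861) = -32.15 J/K.
ΔS₂ = m₂c₂ ln(T_f/T₂) = 49.657 × ln(820.14/276) = 54.08 J/K.
ΔS_total = -32.15 + 54.08 = 21.9 J/K.

ΔS_total = 21.9 J/K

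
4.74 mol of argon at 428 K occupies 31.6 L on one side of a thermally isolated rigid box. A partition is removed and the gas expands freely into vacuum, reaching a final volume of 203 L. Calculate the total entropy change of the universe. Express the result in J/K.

ΔS_universe = 73.3 J/K

No heat is exchanged and no work is done, so the ideal-gas temperature stays constant.
Entropy is a state function; using a reversible isothermal path, ΔS_gas = nR ln(V₂/V₁) = 4.74 × 8.314 × ln(203/31.6) = 73.3 J/K.
The insulated surroundings exchange no heat, so ΔS_surr = 0 and ΔS_universe = ΔS_gas.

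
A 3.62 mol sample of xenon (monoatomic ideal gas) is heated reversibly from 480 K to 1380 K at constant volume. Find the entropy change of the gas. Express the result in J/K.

ΔS = 47.7 J/K

At constant volume, ΔS = nC_V ln(T₂/T₁) with C_V = 3R/2 = 12.47 J mol⁻¹ K⁻¹.
ΔS = 3.62 × 12.47 × ln(1380/480) = 47.7 J/K.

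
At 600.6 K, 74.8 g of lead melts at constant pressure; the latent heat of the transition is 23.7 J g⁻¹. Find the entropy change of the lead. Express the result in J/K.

ΔS = 2.95 J/K

Heat absorbed by the substance: Q = mL = 74.8 × 23.7 = 1772.76 J.
At constant T, ΔS = Q_rev/T = 1772.76 / 600.6 = 2.95 J/K.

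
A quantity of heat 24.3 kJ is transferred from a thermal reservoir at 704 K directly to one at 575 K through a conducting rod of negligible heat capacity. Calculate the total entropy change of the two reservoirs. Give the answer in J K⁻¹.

ΔS_hot = −Q/T_H = −24300/704 = -34.52 J/K and ΔS_cold = +Q/T_C = 24300/575 = 42.26 J/K.
ΔS_total = -34.52 + 42.26 = 7.74 J/K, positive as the second law requires.

ΔS_total = 7.74 J/K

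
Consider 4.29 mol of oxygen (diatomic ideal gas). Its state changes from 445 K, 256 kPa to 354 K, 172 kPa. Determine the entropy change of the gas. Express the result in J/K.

ΔS = nC_p ln(T₂/T₁) − nR ln(P₂/P₁), with C_p = 7R/2 = 29.1 J mol⁻¹ K⁻¹ for a diatomic ideal gas.
ΔS = 4.29 × [29.1 × ln(354/445) − 8.314 × ln(172/256)] = -14.4 J/K.

ΔS = -14.4 J/K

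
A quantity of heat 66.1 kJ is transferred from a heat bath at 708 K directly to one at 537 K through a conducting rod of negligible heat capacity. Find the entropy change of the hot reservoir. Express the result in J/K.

ΔS_hot = -93.4 J/K

The hot reservoir loses heat Q, so ΔS_hot = −Q/T_H = −66100/708 = -93.4 J/K.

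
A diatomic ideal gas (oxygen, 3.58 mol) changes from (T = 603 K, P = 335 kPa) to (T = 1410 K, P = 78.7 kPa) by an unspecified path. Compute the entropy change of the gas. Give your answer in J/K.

ΔS = nC_p ln(T₂/T₁) − nR ln(P₂/P₁), with C_p = 7R/2 = 29.1 J mol⁻¹ K⁻¹ for a diatomic ideal gas.
ΔS = 3.58 × [29.1 × ln(1410/603) − 8.314 × ln(78.7/335)] = 132 J/K.

ΔS = 132 J/K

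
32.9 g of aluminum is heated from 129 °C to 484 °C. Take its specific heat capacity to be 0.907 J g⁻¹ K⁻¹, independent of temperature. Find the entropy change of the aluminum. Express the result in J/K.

In kelvin: T₁ = 402.15 K, T₂ = 757.15 K. ΔS = ∫dQ_rev/T = m c ln(T₂/T₁) = 32.9 × 0.907 × ln(757.15/402.15) = 18.9 J/K.

ΔS = 18.9 J/K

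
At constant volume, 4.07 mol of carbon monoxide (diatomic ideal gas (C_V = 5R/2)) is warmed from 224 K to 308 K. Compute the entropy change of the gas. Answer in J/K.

At constant volume, ΔS = nC_V ln(T₂/T₁) with C_V = 5R/2 = 20.79 J mol⁻¹ K⁻¹.
ΔS = 4.07 × 20.79 × ln(308/224) = 26.9 J/K.

ΔS = 26.9 J/K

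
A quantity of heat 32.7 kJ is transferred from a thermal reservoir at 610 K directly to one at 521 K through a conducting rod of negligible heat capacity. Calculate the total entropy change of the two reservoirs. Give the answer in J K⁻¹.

ΔS_total = 9.16 J/K

ΔS_hot = −Q/T_H = −32700/610 = -53.607 J/K and ΔS_cold = +Q/T_C = 32700/521 = 62.764 J/K.
ΔS_total = -53.607 + 62.764 = 9.16 J/K, positive as the second law requires.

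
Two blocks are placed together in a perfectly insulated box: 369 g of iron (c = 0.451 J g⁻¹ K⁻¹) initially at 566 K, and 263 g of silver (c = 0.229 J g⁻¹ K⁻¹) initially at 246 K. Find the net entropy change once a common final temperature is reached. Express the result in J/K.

ΔS_total = 13.3 J/K

Energy balance: T_f = (m₁c₁T₁ + m₂c₂T₂)/(m₁c₁ + m₂c₂) = 480.97 K.
ΔS₁ = m₁c₁ ln(T_f/T₁) = 166.419 × ln(480.97/566) = -27.09 J/K.
ΔS₂ = m₂c₂ ln(T_f/T₂) = 60.227 × ln(480.97/246) = 40.38 J/K.
ΔS_total = -27.09 + 40.38 = 13.3 J/K.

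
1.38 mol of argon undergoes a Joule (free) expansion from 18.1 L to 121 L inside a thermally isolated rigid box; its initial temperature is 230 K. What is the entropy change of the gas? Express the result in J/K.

ΔS_gas = 21.8 J/K

For an ideal gas in free expansion Q = 0 and W = 0, so T is unchanged.
Entropy is a state function; using a reversible isothermal path, ΔS_gas = nR ln(V₂/V₁) = 1.38 × 8.314 × ln(121/18.1) = 21.8 J/K.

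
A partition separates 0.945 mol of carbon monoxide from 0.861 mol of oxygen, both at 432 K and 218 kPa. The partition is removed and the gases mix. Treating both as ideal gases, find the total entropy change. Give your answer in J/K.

Mole fractions: x_A = 0.945/1.81 = 0.523, x_B = 0.477.
ΔS_mix = −R(n_A ln x_A + n_B ln x_B) = −8.314 × (0.945 ln 0.523 + 0.861 ln 0.477) = 10.4 J/K.

ΔS_mix = 10.4 J/K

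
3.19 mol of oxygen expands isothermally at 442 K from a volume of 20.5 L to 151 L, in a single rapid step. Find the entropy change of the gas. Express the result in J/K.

ΔS_gas = 53 J/K

Entropy is a state function, so ΔS_gas depends only on the end states.
For an isothermal ideal gas ΔS_gas = nR ln(V₂/V₁) = 3.19 × 8.314 × ln(151/20.5) = 53 J/K.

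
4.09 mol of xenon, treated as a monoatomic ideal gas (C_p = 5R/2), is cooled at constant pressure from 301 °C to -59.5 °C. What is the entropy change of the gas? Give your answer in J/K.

ΔS = -84 J/K

In kelvin: T₁ = 574.15 K, T₂ = 213.65 K. At constant pressure, ΔS = nC_p ln(T₂/T₁) with C_p = 5R/2 = 20.79 J mol⁻¹ K⁻¹.
ΔS = 4.09 × 20.79 × ln(213.65/574.15) = -84 J/K.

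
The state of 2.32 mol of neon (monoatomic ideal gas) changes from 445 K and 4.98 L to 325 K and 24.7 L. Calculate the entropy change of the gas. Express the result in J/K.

Entropy is a state function: ΔS = nC_V ln(T₂/T₁) + nR ln(V₂/V₁), with C_V = 3R/2 = 12.47 J mol⁻¹ K⁻¹ for a monoatomic ideal gas.
ΔS = 2.32 × [12.47 × ln(325/445) + 8.314 × ln(24.7/4.98)] = 21.8 J/K.

ΔS = 21.8 J/K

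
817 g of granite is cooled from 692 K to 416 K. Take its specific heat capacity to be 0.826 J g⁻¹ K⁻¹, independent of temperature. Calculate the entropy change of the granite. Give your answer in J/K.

ΔS = -343 J/K

ΔS = ∫dQ_rev/T = m c ln(T₂/T₁) = 817 × 0.826 × ln(416/692) = -343 J/K.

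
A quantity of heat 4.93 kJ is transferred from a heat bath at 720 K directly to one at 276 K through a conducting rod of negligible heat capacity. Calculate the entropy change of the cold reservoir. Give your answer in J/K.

ΔS_cold = 17.9 J/K

The cold reservoir gains heat Q, so ΔS_cold = +Q/T_C = 4930/276 = 17.9 J/K.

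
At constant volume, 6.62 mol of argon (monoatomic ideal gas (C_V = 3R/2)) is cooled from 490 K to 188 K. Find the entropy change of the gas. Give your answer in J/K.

At constant volume, ΔS = nC_V ln(T₂/T₁) with C_V = 3R/2 = 12.47 J mol⁻¹ K⁻¹.
ΔS = 6.62 × 12.47 × ln(188/490) = -79.1 J/K.

ΔS = -79.1 J/K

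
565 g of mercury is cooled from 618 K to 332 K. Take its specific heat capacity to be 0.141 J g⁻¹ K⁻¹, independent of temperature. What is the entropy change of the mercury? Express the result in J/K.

ΔS = ∫dQ_rev/T = m c ln(T₂/T₁) = 565 × 0.141 × ln(332/618) = -49.5 J/K.

ΔS = -49.5 J/K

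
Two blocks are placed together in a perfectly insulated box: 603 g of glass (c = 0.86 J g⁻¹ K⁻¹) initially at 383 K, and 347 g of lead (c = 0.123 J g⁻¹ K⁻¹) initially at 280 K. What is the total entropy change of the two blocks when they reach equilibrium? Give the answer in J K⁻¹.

ΔS_total = 1.77 J/K

Energy balance: T_f = (m₁c₁T₁ + m₂c₂T₂)/(m₁c₁ + m₂c₂) = 375.17 K.
ΔS₁ = m₁c₁ ln(T_f/T₁) = 518.58 × ln(375.17/383) = -10.72 J/K.
ΔS₂ = m₂c₂ ln(T_f/T₂) = 42.681 × ln(375.17/280) = 12.49 J/K.
ΔS_total = -10.72 + 12.49 = 1.77 J/K.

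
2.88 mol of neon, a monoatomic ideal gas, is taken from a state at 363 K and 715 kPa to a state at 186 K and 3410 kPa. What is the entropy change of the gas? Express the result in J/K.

ΔS = -77.4 J/K

ΔS = nC_p ln(T₂/T₁) − nR ln(P₂/P₁), with C_p = 5R/2 = 20.79 J mol⁻¹ K⁻¹ for a monoatomic ideal gas.
ΔS = 2.88 × [20.79 × ln(186/363) − 8.314 × ln(3410/715)] = -77.4 J/K.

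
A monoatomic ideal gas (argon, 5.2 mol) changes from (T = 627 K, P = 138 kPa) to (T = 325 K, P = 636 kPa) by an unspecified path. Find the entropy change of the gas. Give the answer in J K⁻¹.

ΔS = nC_p ln(T₂/T₁) − nR ln(P₂/P₁), with C_p = 5R/2 = 20.79 J mol⁻¹ K⁻¹ for a monoatomic ideal gas.
ΔS = 5.2 × [20.79 × ln(325/627) − 8.314 × ln(636/138)] = -137 J/K.

ΔS = -137 J/K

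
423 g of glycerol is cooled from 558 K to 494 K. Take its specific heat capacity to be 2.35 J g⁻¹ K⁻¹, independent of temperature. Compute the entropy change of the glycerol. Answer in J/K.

ΔS = ∫dQ_rev/T = m c ln(T₂/T₁) = 423 × 2.35 × ln(494/558) = -121 J/K.

ΔS = -121 J/K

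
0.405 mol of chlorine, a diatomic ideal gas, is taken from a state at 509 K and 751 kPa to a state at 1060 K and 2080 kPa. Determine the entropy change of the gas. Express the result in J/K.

ΔS = nC_p ln(T₂/T₁) − nR ln(P₂/P₁), with C_p = 7R/2 = 29.1 J mol⁻¹ K⁻¹ for a diatomic ideal gas.
ΔS = 0.405 × [29.1 × ln(1060/509) − 8.314 × ln(2080/751)] = 5.22 J/K.

ΔS = 5.22 J/K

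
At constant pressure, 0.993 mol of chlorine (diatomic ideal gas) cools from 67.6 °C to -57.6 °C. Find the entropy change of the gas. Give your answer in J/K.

In kelvin: T₁ = 340.75 K, T₂ = 215.55 K. At constant pressure, ΔS = nC_p ln(T₂/T₁) with C_p = 7R/2 = 29.1 J mol⁻¹ K⁻¹.
ΔS = 0.993 × 29.1 × ln(215.55/340.75) = -13.2 J/K.

ΔS = -13.2 J/K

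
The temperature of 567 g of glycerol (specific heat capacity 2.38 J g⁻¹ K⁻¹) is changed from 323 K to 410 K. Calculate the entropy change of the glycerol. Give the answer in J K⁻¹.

ΔS = 322 J/K

ΔS = ∫dQ_rev/T = m c ln(T₂/T₁) = 567 × 2.38 × ln(410/323) = 322 J/K.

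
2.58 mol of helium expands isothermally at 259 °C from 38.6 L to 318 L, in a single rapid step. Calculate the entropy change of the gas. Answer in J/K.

Entropy is a state function, so ΔS_gas depends only on the end states.
For an isothermal ideal gas ΔS_gas = nR ln(V₂/V₁) = 2.58 × 8.314 × ln(318/38.6) = 45.2 J/K.

ΔS_gas = 45.2 J/K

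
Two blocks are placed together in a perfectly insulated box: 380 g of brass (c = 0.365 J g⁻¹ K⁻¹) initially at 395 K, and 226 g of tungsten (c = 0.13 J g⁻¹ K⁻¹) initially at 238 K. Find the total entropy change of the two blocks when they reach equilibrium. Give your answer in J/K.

ΔS_total = 2.78 J/K

Energy balance: T_f = (m₁c₁T₁ + m₂c₂T₂)/(m₁c₁ + m₂c₂) = 367.56 K.
ΔS₁ = m₁c₁ ln(T_f/T₁) = 138.7 × ln(367.56/395) = -9.988 J/K.
ΔS₂ = m₂c₂ ln(T_f/T₂) = 29.38 × ln(367.56/238) = 12.77 J/K.
ΔS_total = -9.988 + 12.77 = 2.78 J/K.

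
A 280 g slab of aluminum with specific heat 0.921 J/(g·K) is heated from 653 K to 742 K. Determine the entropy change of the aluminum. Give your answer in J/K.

ΔS = 32.9 J/K

ΔS = ∫dQ_rev/T = m c ln(T₂/T₁) = 280 × 0.921 × ln(742/653) = 32.9 J/K.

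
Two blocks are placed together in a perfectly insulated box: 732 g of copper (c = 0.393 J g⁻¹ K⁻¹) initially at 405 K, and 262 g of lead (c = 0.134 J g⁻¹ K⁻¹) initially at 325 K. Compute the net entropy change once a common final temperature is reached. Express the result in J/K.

ΔS_total = 0.715 J/K

Energy balance: T_f = (m₁c₁T₁ + m₂c₂T₂)/(m₁c₁ + m₂c₂) = 396.3 K.
ΔS₁ = m₁c₁ ln(T_f/T₁) = 287.676 × ln(396.3/405) = -6.248 J/K.
ΔS₂ = m₂c₂ ln(T_f/T₂) = 35.108 × ln(396.3/325) = 6.963 J/K.
ΔS_total = -6.248 + 6.963 = 0.715 J/K.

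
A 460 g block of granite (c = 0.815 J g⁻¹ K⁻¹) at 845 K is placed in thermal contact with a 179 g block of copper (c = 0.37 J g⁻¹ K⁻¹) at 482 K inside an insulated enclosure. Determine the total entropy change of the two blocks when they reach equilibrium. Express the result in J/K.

Energy balance: T_f = (m₁c₁T₁ + m₂c₂T₂)/(m₁c₁ + m₂c₂) = 790.5 K.
ΔS₁ = m₁c₁ ln(T_f/T₁) = 374.9 × ln(790.5/845) = -24.995 J/K.
ΔS₂ = m₂c₂ ln(T_f/T₂) = 66.23 × ln(790.5/482) = 32.765 J/K.
ΔS_total = -24.995 + 32.765 = 7.77 J/K.

ΔS_total = 7.77 J/K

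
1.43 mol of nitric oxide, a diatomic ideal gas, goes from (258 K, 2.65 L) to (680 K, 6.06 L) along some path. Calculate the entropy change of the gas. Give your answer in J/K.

Entropy is a state function: ΔS = nC_V ln(T₂/T₁) + nR ln(V₂/V₁), with C_V = 5R/2 = 20.79 J mol⁻¹ K⁻¹ for a diatomic ideal gas.
ΔS = 1.43 × [20.79 × ln(680/258) + 8.314 × ln(6.06/2.65)] = 38.6 J/K.

ΔS = 38.6 J/K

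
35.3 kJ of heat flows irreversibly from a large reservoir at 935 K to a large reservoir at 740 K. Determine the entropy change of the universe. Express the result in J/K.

ΔS_total = 9.95 J/K

ΔS_hot = −Q/T_H = −35300/935 = -37.75 J/K and ΔS_cold = +Q/T_C = 35300/740 = 47.7 J/K.
ΔS_total = -37.75 + 47.7 = 9.95 J/K, positive as the second law requires.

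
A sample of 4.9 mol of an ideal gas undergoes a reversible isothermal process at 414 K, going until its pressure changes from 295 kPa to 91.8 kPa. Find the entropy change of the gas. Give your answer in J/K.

ΔS_gas = 47.6 J/K

For an isothermal ideal gas ΔS_gas = nR ln(P₁/P₂) = 4.9 × 8.314 × ln(295/91.8) = 47.6 J/K.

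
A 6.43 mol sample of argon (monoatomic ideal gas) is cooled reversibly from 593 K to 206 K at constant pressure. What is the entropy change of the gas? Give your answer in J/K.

ΔS = -141 J/K

At constant pressure, ΔS = nC_p ln(T₂/T₁) with C_p = 5R/2 = 20.79 J mol⁻¹ K⁻¹.
ΔS = 6.43 × 20.79 × ln(206/593) = -141 J/K.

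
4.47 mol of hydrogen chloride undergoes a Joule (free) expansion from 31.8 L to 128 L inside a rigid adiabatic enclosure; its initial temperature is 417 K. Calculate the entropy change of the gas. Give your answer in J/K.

ΔS_gas = 51.8 J/K

For an ideal gas in free expansion Q = 0 and W = 0, so T is unchanged.
Entropy is a state function; using a reversible isothermal path, ΔS_gas = nR ln(V₂/V₁) = 4.47 × 8.314 × ln(128/31.8) = 51.8 J/K.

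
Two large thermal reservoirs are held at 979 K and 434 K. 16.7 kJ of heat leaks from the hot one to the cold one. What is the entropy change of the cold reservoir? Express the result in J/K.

The cold reservoir gains heat Q, so ΔS_cold = +Q/T_C = 16700/434 = 38.5 J/K.

ΔS_cold = 38.5 J/K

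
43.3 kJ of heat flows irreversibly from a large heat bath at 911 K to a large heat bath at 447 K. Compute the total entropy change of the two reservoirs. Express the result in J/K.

ΔS_total = 49.3 J/K

ΔS_hot = −Q/T_H = −43300/911 = -47.53 J/K and ΔS_cold = +Q/T_C = 43300/447 = 96.87 J/K.
ΔS_total = -47.53 + 96.87 = 49.3 J/K, positive as the second law requires.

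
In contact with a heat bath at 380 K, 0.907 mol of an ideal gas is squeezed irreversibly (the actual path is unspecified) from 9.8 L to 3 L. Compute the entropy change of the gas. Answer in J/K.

ΔS_gas = -8.93 J/K

Entropy is a state function, so ΔS_gas depends only on the end states.
For an isothermal ideal gas ΔS_gas = nR ln(V₂/V₁) = 0.907 × 8.314 × ln(3/9.8) = -8.93 J/K.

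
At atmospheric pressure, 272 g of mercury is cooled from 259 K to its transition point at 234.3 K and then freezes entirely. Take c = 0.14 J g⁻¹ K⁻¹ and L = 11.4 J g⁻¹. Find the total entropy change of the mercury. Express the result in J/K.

ΔS = -17.1 J/K

Cooling step: ΔS₁ = m c ln(T_tr/T_i) = 272 × 0.14 × ln(234.3/259) = -3.8166 J/K.
Phase change: ΔS₂ = −mL/T_tr = −272 × 11.4 / 234.3 = -13.234 J/K.
ΔS_total = (-3.8166) + (-13.234) = -17.1 J/K.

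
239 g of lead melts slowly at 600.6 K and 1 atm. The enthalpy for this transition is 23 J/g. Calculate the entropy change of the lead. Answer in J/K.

Heat absorbed by the substance: Q = mL = 239 × 23 = 5497 J.
At constant T, ΔS = Q_rev/T = 5497 / 600.6 = 9.15 J/K.

ΔS = 9.15 J/K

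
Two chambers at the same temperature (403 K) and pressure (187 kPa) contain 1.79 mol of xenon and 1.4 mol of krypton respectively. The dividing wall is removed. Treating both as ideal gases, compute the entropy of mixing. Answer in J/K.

Mole fractions: x_A = 1.79/3.19 = 0.561, x_B = 0.439.
ΔS_mix = −R(n_A ln x_A + n_B ln x_B) = −8.314 × (1.79 ln 0.561 + 1.4 ln 0.439) = 18.2 J/K.

ΔS_mix = 18.2 J/K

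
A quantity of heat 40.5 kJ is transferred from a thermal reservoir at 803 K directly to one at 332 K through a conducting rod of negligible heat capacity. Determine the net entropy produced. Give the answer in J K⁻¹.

ΔS_hot = −Q/T_H = −40500/803 = -50.44 J/K and ΔS_cold = +Q/T_C = 40500/332 = 122 J/K.
ΔS_total = -50.44 + 122 = 71.6 J/K, positive as the second law requires.

ΔS_total = 71.6 J/K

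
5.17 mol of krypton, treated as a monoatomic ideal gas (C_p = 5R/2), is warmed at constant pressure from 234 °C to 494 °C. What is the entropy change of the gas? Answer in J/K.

In kelvin: T₁ = 507.15 K, T₂ = 767.15 K. At constant pressure, ΔS = nC_p ln(T₂/T₁) with C_p = 5R/2 = 20.79 J mol⁻¹ K⁻¹.
ΔS = 5.17 × 20.79 × ln(767.15/507.15) = 44.5 J/K.

ΔS = 44.5 J/K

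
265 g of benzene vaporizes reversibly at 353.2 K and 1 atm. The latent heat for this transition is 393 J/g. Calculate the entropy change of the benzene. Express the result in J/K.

Heat absorbed by the substance: Q = mL = 265 × 393 = 104145 J.
At constant T, ΔS = Q_rev/T = 104145 / 353.2 = 295 J/K.

ΔS = 295 J/K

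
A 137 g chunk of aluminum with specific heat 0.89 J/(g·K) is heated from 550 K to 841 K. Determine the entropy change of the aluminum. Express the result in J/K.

ΔS = 51.8 J/K

ΔS = ∫dQ_rev/T = m c ln(T₂/T₁) = 137 × 0.89 × ln(841/550) = 51.8 J/K.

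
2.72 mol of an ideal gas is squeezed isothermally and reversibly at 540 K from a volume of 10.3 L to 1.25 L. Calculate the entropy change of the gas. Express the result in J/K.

For an isothermal ideal gas ΔS_gas = nR ln(V₂/V₁) = 2.72 × 8.314 × ln(1.25/10.3) = -47.7 J/K.

ΔS_gas = -47.7 J/K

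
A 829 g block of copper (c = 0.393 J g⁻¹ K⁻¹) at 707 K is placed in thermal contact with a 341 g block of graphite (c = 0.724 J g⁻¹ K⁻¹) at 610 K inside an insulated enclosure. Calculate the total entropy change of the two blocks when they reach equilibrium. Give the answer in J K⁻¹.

Energy balance: T_f = (m₁c₁T₁ + m₂c₂T₂)/(m₁c₁ + m₂c₂) = 665.18 K.
ΔS₁ = m₁c₁ ln(T_f/T₁) = 325.797 × ln(665.18/707) = -19.86 J/K.
ΔS₂ = m₂c₂ ln(T_f/T₂) = 246.884 × ln(665.18/610) = 21.38 J/K.
ΔS_total = -19.86 + 21.38 = 1.52 J/K.

ΔS_total = 1.52 J/K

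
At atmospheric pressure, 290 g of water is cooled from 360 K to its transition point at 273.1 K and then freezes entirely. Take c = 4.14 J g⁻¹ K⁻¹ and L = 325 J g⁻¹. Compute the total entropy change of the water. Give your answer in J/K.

Cooling step: ΔS₁ = m c ln(T_tr/T_i) = 290 × 4.14 × ln(273.1/360) = -331.7 J/K.
Phase change: ΔS₂ = −mL/T_tr = −290 × 325 / 273.1 = -345.1 J/K.
ΔS_total = (-331.7) + (-345.1) = -677 J/K.

ΔS = -677 J/K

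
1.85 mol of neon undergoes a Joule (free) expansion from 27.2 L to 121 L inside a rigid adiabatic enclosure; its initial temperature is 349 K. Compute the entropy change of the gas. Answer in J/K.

ΔS_gas = 23 J/K

No heat is exchanged and no work is done, so the ideal-gas temperature stays constant.
Entropy is a state function; using a reversible isothermal path, ΔS_gas = nR ln(V₂/V₁) = 1.85 × 8.314 × ln(121/27.2) = 23 J/K.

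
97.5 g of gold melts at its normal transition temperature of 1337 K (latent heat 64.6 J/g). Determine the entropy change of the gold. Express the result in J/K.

ΔS = 4.71 J/K

Heat absorbed by the substance: Q = mL = 97.5 × 64.6 = 6298.5 J.
At constant T, ΔS = Q_rev/T = 6298.5 / 1337 = 4.71 J/K.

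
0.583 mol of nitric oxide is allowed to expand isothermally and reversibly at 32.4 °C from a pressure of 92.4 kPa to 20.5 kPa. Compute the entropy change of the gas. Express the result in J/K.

ΔS_gas = 7.3 J/K

For an isothermal ideal gas ΔS_gas = nR ln(P₁/P₂) = 0.583 × 8.314 × ln(92.4/20.5) = 7.3 J/K.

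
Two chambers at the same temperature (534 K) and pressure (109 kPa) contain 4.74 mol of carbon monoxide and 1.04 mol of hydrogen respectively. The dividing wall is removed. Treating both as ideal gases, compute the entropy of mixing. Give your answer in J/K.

Mole fractions: x_A = 4.74/5.78 = 0.82, x_B = 0.18.
ΔS_mix = −R(n_A ln x_A + n_B ln x_B) = −8.314 × (4.74 ln 0.82 + 1.04 ln 0.18) = 22.6 J/K.

ΔS_mix = 22.6 J/K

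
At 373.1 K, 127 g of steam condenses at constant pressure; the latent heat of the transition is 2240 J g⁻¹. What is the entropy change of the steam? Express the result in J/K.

Heat released by the substance: Q = −mL = −127 × 2240 = −284480 J.
At constant T, ΔS = Q_rev/T = −284480 / 373.1 = -762 J/K.

ΔS = -762 J/K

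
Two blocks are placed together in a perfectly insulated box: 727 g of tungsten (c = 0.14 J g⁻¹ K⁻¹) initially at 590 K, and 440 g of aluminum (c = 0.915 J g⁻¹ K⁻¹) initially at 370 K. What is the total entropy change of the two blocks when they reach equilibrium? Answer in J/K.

Energy balance: T_f = (m₁c₁T₁ + m₂c₂T₂)/(m₁c₁ + m₂c₂) = 414.39 K.
ΔS₁ = m₁c₁ ln(T_f/T₁) = 101.78 × ln(414.39/590) = -35.96 J/K.
ΔS₂ = m₂c₂ ln(T_f/T₂) = 402.6 × ln(414.39/370) = 45.62 J/K.
ΔS_total = -35.96 + 45.62 = 9.66 J/K.

ΔS_total = 9.66 J/K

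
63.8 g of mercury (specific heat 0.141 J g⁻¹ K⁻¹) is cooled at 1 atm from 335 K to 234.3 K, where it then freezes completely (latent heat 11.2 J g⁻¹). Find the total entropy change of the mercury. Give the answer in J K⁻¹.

ΔS = -6.27 J/K

Cooling step: ΔS₁ = m c ln(T_tr/T_i) = 63.8 × 0.141 × ln(234.3/335) = -3.216 J/K.
Phase change: ΔS₂ = −mL/T_tr = −63.8 × 11.2 / 234.3 = -3.05 J/K.
ΔS_total = (-3.216) + (-3.05) = -6.27 J/K.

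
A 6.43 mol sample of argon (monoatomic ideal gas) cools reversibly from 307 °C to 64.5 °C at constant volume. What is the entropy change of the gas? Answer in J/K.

In kelvin: T₁ = 580.15 K, T₂ = 337.65 K. At constant volume, ΔS = nC_V ln(T₂/T₁) with C_V = 3R/2 = 12.47 J mol⁻¹ K⁻¹.
ΔS = 6.43 × 12.47 × ln(337.65/580.15) = -43.4 J/K.

ΔS = -43.4 J/K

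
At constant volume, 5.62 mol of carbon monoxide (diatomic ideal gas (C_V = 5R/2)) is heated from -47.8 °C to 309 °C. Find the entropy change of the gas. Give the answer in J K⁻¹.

ΔS = 111 J/K

In kelvin: T₁ = 225.35 K, T₂ = 582.15 K. At constant volume, ΔS = nC_V ln(T₂/T₁) with C_V = 5R/2 = 20.79 J mol⁻¹ K⁻¹.
ΔS = 5.62 × 20.79 × ln(582.15/225.35) = 111 J/K.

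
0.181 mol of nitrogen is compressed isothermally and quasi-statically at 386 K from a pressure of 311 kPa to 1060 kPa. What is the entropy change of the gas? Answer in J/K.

ΔS_gas = -1.85 J/K

For an isothermal ideal gas ΔS_gas = nR ln(P₁/P₂) = 0.181 × 8.314 × ln(311/1060) = -1.85 J/K.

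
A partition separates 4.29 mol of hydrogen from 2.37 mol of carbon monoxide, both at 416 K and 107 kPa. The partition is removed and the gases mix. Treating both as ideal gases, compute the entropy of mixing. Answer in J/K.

Mole fractions: x_A = 4.29/6.66 = 0.644, x_B = 0.356.
ΔS_mix = −R(n_A ln x_A + n_B ln x_B) = −8.314 × (4.29 ln 0.644 + 2.37 ln 0.356) = 36 J/K.

ΔS_mix = 36 J/K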